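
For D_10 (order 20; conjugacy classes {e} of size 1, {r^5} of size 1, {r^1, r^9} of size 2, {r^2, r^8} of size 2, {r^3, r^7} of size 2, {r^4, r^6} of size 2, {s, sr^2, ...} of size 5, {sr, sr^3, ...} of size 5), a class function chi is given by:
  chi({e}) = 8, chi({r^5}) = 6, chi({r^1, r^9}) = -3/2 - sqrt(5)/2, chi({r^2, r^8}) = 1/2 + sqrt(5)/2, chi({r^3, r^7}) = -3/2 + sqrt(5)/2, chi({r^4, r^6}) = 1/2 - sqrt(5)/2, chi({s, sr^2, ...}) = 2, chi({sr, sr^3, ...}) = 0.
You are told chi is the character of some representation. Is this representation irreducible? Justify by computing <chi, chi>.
Not irreducible (reducible): <chi, chi> = 7 > 1.

Why: <chi, chi> = (1/|G|) sum_C |C| * |chi(C)|^2 = (1/20)[1*|8|^2 + 1*|6|^2 + 2*|-3/2 - sqrt(5)/2|^2 + 2*|1/2 + sqrt(5)/2|^2 + 2*|-3/2 + sqrt(5)/2|^2 + 2*|1/2 - sqrt(5)/2|^2 + 5*|2|^2 + 5*|0|^2]
  = (1/20)[(64) + (36) + (3*sqrt(5) + 7) + (sqrt(5) + 3) + (7 - 3*sqrt(5)) + (3 - sqrt(5)) + (20) + (0)] = 140/20 = 7.
A character is irreducible iff <chi, chi> = 1, so this representation is reducible.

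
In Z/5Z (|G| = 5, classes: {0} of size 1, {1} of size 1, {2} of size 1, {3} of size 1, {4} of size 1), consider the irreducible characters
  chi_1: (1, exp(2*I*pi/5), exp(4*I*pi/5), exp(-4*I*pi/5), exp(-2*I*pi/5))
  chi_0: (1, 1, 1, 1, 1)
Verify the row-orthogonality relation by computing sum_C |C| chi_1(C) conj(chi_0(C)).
Sum = 0; so <chi_1, chi_0> = 0 (distinct irreducibles are orthogonal).

Details: Compute term by term over conjugacy classes (|C| * chi_1(C) * conj(chi_0(C))):
  1*(1)*conj(1) + 1*(exp(2*I*pi/5))*conj(1) + 1*(exp(4*I*pi/5))*conj(1) + 1*(exp(-4*I*pi/5))*conj(1) + 1*(exp(-2*I*pi/5))*conj(1)
  = (1) + (exp(2*I*pi/5)) + (exp(4*I*pi/5)) + (exp(-4*I*pi/5)) + (exp(-2*I*pi/5))
  = 0.
(Exp terms are combined using exp(i*s)*conj(exp(i*t)) = exp(i*(s-t)), and sums of them are collapsed using the identity that for every m > 1 the m distinct m-th roots of unity sum to 0, e.g. 1 + exp(2*I*pi/3) + exp(-2*I*pi/3) = 0.)
Dividing by |G| = 5 gives 0/5 = 0, matching the row-orthogonality relation <chi_1, chi_0> = [chi_1 = chi_0].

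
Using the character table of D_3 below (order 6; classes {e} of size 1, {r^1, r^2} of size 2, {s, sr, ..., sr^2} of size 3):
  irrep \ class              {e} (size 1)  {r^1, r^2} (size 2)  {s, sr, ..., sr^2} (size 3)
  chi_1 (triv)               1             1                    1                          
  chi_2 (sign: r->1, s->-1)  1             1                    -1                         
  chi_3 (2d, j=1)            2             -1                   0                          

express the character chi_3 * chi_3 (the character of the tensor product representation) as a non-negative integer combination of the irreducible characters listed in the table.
chi_3 tensor chi_3 = chi_1 + chi_2 + chi_3 (all other irreducibles have multiplicity 0).

Details: The character of a tensor product is the pointwise product (chi_3 * chi_3)(C) = chi_3(C) * chi_3(C):
  {e}: (2)*(2), {r^1, r^2}: (-1)*(-1), {s, sr, ..., sr^2}: (0)*(0)
so (chi_3 * chi_3) takes values
  {e} -> 4, {r^1, r^2} -> 1, {s, sr, ..., sr^2} -> 0.
Now take the inner product of this character with each irreducible chi from the table, <chi_3*chi_3, chi> = (1/6) sum_C |C| (chi_3*chi_3)(C) conj(chi(C)):
  <chi_3*chi_3, chi_1> = (1/6)[1*(4)*conj(1) + 2*(1)*conj(1) + 3*(0)*conj(1)]
      = (1/6)[(4) + (2) + (0)] = 6/6 = 1
  <chi_3*chi_3, chi_2> = (1/6)[1*(4)*conj(1) + 2*(1)*conj(1) + 3*(0)*conj(-1)]
      = (1/6)[(4) + (2) + (0)] = 6/6 = 1
  <chi_3*chi_3, chi_3> = (1/6)[1*(4)*conj(2) + 2*(1)*conj(-1) + 3*(0)*conj(0)]
      = (1/6)[(8) + (-2) + (0)] = 6/6 = 1
Hence the multiplicities are chi_1: 1, chi_2: 1, chi_3: 1. Dimension check: dim(chi_3)*dim(chi_3) = 2*2 = 4 and sum (mult * dim) = 1*1 + 1*1 + 1*2 = 4.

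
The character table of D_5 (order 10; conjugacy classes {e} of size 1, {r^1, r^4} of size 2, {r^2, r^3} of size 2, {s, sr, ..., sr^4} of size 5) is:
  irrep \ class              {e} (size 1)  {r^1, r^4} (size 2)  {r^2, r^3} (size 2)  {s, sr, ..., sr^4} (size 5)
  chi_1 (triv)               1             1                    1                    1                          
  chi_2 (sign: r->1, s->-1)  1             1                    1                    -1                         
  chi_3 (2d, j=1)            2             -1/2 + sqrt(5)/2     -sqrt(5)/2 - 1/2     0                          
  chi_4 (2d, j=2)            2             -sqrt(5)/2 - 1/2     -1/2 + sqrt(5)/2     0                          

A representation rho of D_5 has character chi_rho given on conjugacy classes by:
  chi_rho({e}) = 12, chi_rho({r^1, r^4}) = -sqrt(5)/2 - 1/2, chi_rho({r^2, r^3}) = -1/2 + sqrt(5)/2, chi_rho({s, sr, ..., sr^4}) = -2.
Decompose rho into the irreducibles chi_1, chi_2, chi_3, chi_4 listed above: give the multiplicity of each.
Multiplicities: chi_1: 0, chi_2: 2, chi_3: 2, chi_4: 3.

Proof sketch: Use <chi_rho, chi> = (1/|G|) sum_C |C| * chi_rho(C) * conj(chi(C)) with |G| = 10 for each irreducible chi in the table:
  <chi_rho, chi_1> = (1/10)[1*(12)*conj(1) + 2*(-sqrt(5)/2 - 1/2)*conj(1) + 2*(-1/2 + sqrt(5)/2)*conj(1) + 5*(-2)*conj(1)]
      = (1/10)[(12) + (-sqrt(5) - 1) + (-1 + sqrt(5)) + (-10)] = 0/10 = 0
  <chi_rho, chi_2> = (1/10)[1*(12)*conj(1) + 2*(-sqrt(5)/2 - 1/2)*conj(1) + 2*(-1/2 + sqrt(5)/2)*conj(1) + 5*(-2)*conj(-1)]
      = (1/10)[(12) + (-sqrt(5) - 1) + (-1 + sqrt(5)) + (10)] = 20/10 = 2
  <chi_rho, chi_3> = (1/10)[1*(12)*conj(2) + 2*(-sqrt(5)/2 - 1/2)*conj(-1/2 + sqrt(5)/2) + 2*(-1/2 + sqrt(5)/2)*conj(-sqrt(5)/2 - 1/2) + 5*(-2)*conj(0)]
      = (1/10)[(24) + (-2) + (-2) + (0)] = 20/10 = 2
  <chi_rho, chi_4> = (1/10)[1*(12)*conj(2) + 2*(-sqrt(5)/2 - 1/2)*conj(-sqrt(5)/2 - 1/2) + 2*(-1/2 + sqrt(5)/2)*conj(-1/2 + sqrt(5)/2) + 5*(-2)*conj(0)]
      = (1/10)[(24) + (sqrt(5) + 3) + (3 - sqrt(5)) + (0)] = 30/10 = 3
Dimension check: dim(rho) = sum (mult * dim) = 0*1 + 2*1 + 2*2 + 3*2 = 12 = chi_rho(e) = 12.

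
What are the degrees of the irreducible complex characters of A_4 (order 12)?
Dimensions: 1, 1, 1, 3

Details: There are 4 irreducibles (= number of conjugacy classes). Their dimensions d_i satisfy sum d_i^2 = |G| = 12: 1 + 1 + 1 + 9 = 12.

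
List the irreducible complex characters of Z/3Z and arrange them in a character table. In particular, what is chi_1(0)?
Character table of Z/3Z (irreps indexed chi_0,...,chi_2 with chi_k(m) = zeta_3^(k*m), zeta_3 = exp(2*pi*i/3)):
  irrep \ class  {0} (size 1)  {1} (size 1)    {2} (size 1)  
  chi_0          1             1               1             
  chi_1          1             exp(2*I*pi/3)   exp(-2*I*pi/3)
  chi_2          1             exp(-2*I*pi/3)  exp(2*I*pi/3) 

Spot check: chi_1(0) = zeta_3^(1*0) = zeta_3^0 = 1.

Z/3Z is abelian, so all 3 irreducible complex representations are 1-dimensional. They are given by chi_k(m) = zeta_3^(k*m) for k = 0,...,2. Row orthogonality: sum_m chi_k(m) conj(chi_l(m)) = 3 * [k = l].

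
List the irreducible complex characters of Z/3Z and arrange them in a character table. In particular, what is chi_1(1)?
Character table of Z/3Z (irreps indexed chi_0,...,chi_2 with chi_k(m) = zeta_3^(k*m), zeta_3 = exp(2*pi*i/3)):
  irrep \ class  {0} (size 1)  {1} (size 1)    {2} (size 1)  
  chi_0          1             1               1             
  chi_1          1             exp(2*I*pi/3)   exp(-2*I*pi/3)
  chi_2          1             exp(-2*I*pi/3)  exp(2*I*pi/3) 

Spot check: chi_1(1) = zeta_3^(1*1) = zeta_3^1 = exp(2*I*pi/3).

Derivation: Z/3Z is abelian, so all 3 irreducible complex representations are 1-dimensional. They are given by chi_k(m) = zeta_3^(k*m) for k = 0,...,2. Row orthogonality: sum_m chi_k(m) conj(chi_l(m)) = 3 * [k = l].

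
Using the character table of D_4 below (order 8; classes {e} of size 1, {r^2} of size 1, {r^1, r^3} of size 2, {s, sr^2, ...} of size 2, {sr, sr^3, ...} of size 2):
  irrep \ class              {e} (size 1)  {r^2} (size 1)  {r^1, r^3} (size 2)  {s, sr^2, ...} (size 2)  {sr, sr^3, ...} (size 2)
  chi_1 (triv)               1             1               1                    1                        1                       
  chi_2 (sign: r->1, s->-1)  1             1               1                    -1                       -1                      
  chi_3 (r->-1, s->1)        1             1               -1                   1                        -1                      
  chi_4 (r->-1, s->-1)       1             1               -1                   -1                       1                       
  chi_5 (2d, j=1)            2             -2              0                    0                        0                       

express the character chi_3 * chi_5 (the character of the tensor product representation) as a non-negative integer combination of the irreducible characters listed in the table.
chi_3 tensor chi_5 = chi_5 (all other irreducibles have multiplicity 0).

Details: The character of a tensor product is the pointwise product (chi_3 * chi_5)(C) = chi_3(C) * chi_5(C):
  {e}: (1)*(2), {r^2}: (1)*(-2), {r^1, r^3}: (-1)*(0), {s, sr^2, ...}: (1)*(0), {sr, sr^3, ...}: (-1)*(0)
so (chi_3 * chi_5) takes values
  {e} -> 2, {r^2} -> -2, {r^1, r^3} -> 0, {s, sr^2, ...} -> 0, {sr, sr^3, ...} -> 0.
Now take the inner product of this character with each irreducible chi from the table, <chi_3*chi_5, chi> = (1/8) sum_C |C| (chi_3*chi_5)(C) conj(chi(C)):
  <chi_3*chi_5, chi_1> = (1/8)[1*(2)*conj(1) + 1*(-2)*conj(1) + 2*(0)*conj(1) + 2*(0)*conj(1) + 2*(0)*conj(1)]
      = (1/8)[(2) + (-2) + (0) + (0) + (0)] = 0/8 = 0
  <chi_3*chi_5, chi_2> = (1/8)[1*(2)*conj(1) + 1*(-2)*conj(1) + 2*(0)*conj(1) + 2*(0)*conj(-1) + 2*(0)*conj(-1)]
      = (1/8)[(2) + (-2) + (0) + (0) + (0)] = 0/8 = 0
  <chi_3*chi_5, chi_3> = (1/8)[1*(2)*conj(1) + 1*(-2)*conj(1) + 2*(0)*conj(-1) + 2*(0)*conj(1) + 2*(0)*conj(-1)]
      = (1/8)[(2) + (-2) + (0) + (0) + (0)] = 0/8 = 0
  <chi_3*chi_5, chi_4> = (1/8)[1*(2)*conj(1) + 1*(-2)*conj(1) + 2*(0)*conj(-1) + 2*(0)*conj(-1) + 2*(0)*conj(1)]
      = (1/8)[(2) + (-2) + (0) + (0) + (0)] = 0/8 = 0
  <chi_3*chi_5, chi_5> = (1/8)[1*(2)*conj(2) + 1*(-2)*conj(-2) + 2*(0)*conj(0) + 2*(0)*conj(0) + 2*(0)*conj(0)]
      = (1/8)[(4) + (4) + (0) + (0) + (0)] = 8/8 = 1
Hence the multiplicities are chi_5: 1. Dimension check: dim(chi_3)*dim(chi_5) = 1*2 = 2 and sum (mult * dim) = 1*2 = 2.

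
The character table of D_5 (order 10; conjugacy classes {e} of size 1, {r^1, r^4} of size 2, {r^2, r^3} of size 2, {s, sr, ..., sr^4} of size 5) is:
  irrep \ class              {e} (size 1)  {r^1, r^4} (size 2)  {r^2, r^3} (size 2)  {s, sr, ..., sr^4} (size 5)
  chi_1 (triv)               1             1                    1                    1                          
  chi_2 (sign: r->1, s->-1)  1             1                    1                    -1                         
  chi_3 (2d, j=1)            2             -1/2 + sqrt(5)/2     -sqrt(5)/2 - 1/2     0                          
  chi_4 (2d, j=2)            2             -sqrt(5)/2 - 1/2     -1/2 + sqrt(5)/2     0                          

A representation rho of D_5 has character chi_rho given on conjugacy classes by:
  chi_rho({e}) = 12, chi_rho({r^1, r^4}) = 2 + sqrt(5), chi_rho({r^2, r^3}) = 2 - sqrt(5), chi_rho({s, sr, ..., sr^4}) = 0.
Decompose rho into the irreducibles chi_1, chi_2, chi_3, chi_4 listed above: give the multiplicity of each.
Multiplicities: chi_1: 2, chi_2: 2, chi_3: 3, chi_4: 1.

Justification: Use <chi_rho, chi> = (1/|G|) sum_C |C| * chi_rho(C) * conj(chi(C)) with |G| = 10 for each irreducible chi in the table:
  <chi_rho, chi_1> = (1/10)[1*(12)*conj(1) + 2*(2 + sqrt(5))*conj(1) + 2*(2 - sqrt(5))*conj(1) + 5*(0)*conj(1)]
      = (1/10)[(12) + (4 + 2*sqrt(5)) + (4 - 2*sqrt(5)) + (0)] = 20/10 = 2
  <chi_rho, chi_2> = (1/10)[1*(12)*conj(1) + 2*(2 + sqrt(5))*conj(1) + 2*(2 - sqrt(5))*conj(1) + 5*(0)*conj(-1)]
      = (1/10)[(12) + (4 + 2*sqrt(5)) + (4 - 2*sqrt(5)) + (0)] = 20/10 = 2
  <chi_rho, chi_3> = (1/10)[1*(12)*conj(2) + 2*(2 + sqrt(5))*conj(-1/2 + sqrt(5)/2) + 2*(2 - sqrt(5))*conj(-sqrt(5)/2 - 1/2) + 5*(0)*conj(0)]
      = (1/10)[(24) + (sqrt(5) + 3) + (3 - sqrt(5)) + (0)] = 30/10 = 3
  <chi_rho, chi_4> = (1/10)[1*(12)*conj(2) + 2*(2 + sqrt(5))*conj(-sqrt(5)/2 - 1/2) + 2*(2 - sqrt(5))*conj(-1/2 + sqrt(5)/2) + 5*(0)*conj(0)]
      = (1/10)[(24) + (-7 - 3*sqrt(5)) + (-7 + 3*sqrt(5)) + (0)] = 10/10 = 1
Dimension check: dim(rho) = sum (mult * dim) = 2*1 + 2*1 + 3*2 + 1*2 = 12 = chi_rho(e) = 12.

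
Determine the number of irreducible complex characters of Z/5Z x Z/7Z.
35

Justification: The number of irreducible complex representations of a finite group equals its number of conjugacy classes. Z/5Z x Z/7Z is abelian of order 35, so every element is its own conjugacy class: 35 classes, so Z/5Z x Z/7Z (order 35) has exactly 35 irreducible complex representations.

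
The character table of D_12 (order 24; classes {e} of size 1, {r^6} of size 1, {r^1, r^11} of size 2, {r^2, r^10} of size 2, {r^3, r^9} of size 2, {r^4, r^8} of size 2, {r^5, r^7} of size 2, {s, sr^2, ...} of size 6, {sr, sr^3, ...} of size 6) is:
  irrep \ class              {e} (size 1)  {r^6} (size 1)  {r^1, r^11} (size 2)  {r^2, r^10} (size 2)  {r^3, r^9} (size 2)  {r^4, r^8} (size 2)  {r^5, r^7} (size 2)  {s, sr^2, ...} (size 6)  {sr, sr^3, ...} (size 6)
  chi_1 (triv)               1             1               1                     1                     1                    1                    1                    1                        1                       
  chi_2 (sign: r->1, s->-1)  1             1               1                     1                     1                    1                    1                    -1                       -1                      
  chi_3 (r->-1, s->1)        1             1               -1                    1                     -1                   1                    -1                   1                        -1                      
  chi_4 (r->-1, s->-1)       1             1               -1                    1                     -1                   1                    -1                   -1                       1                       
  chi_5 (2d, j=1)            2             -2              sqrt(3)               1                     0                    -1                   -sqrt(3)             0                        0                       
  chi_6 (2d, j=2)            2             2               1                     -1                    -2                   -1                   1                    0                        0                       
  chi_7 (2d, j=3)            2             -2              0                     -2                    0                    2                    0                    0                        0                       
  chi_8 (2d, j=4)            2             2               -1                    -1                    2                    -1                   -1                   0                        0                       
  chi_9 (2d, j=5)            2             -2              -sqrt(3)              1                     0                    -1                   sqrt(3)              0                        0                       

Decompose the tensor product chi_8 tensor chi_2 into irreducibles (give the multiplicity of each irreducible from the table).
chi_8 tensor chi_2 = chi_8 (all other irreducibles have multiplicity 0).

Derivation: The character of a tensor product is the pointwise product (chi_8 * chi_2)(C) = chi_8(C) * chi_2(C):
  {e}: (2)*(1), {r^6}: (2)*(1), {r^1, r^11}: (-1)*(1), {r^2, r^10}: (-1)*(1), {r^3, r^9}: (2)*(1), {r^4, r^8}: (-1)*(1), {r^5, r^7}: (-1)*(1), {s, sr^2, ...}: (0)*(-1), {sr, sr^3, ...}: (0)*(-1)
so (chi_8 * chi_2) takes values
  {e} -> 2, {r^6} -> 2, {r^1, r^11} -> -1, {r^2, r^10} -> -1, {r^3, r^9} -> 2, {r^4, r^8} -> -1, {r^5, r^7} -> -1, {s, sr^2, ...} -> 0, {sr, sr^3, ...} -> 0.
Now take the inner product of this character with each irreducible chi from the table, <chi_8*chi_2, chi> = (1/24) sum_C |C| (chi_8*chi_2)(C) conj(chi(C)):
  <chi_8*chi_2, chi_1> = (1/24)[1*(2)*conj(1) + 1*(2)*conj(1) + 2*(-1)*conj(1) + 2*(-1)*conj(1) + 2*(2)*conj(1) + 2*(-1)*conj(1) + 2*(-1)*conj(1) + 6*(0)*conj(1) + 6*(0)*conj(1)]
      = (1/24)[(2) + (2) + (-2) + (-2) + (4) + (-2) + (-2) + (0) + (0)] = 0/24 = 0
  <chi_8*chi_2, chi_2> = (1/24)[1*(2)*conj(1) + 1*(2)*conj(1) + 2*(-1)*conj(1) + 2*(-1)*conj(1) + 2*(2)*conj(1) + 2*(-1)*conj(1) + 2*(-1)*conj(1) + 6*(0)*conj(-1) + 6*(0)*conj(-1)]
      = (1/24)[(2) + (2) + (-2) + (-2) + (4) + (-2) + (-2) + (0) + (0)] = 0/24 = 0
  <chi_8*chi_2, chi_3> = (1/24)[1*(2)*conj(1) + 1*(2)*conj(1) + 2*(-1)*conj(-1) + 2*(-1)*conj(1) + 2*(2)*conj(-1) + 2*(-1)*conj(1) + 2*(-1)*conj(-1) + 6*(0)*conj(1) + 6*(0)*conj(-1)]
      = (1/24)[(2) + (2) + (2) + (-2) + (-4) + (-2) + (2) + (0) + (0)] = 0/24 = 0
  <chi_8*chi_2, chi_4> = (1/24)[1*(2)*conj(1) + 1*(2)*conj(1) + 2*(-1)*conj(-1) + 2*(-1)*conj(1) + 2*(2)*conj(-1) + 2*(-1)*conj(1) + 2*(-1)*conj(-1) + 6*(0)*conj(-1) + 6*(0)*conj(1)]
      = (1/24)[(2) + (2) + (2) + (-2) + (-4) + (-2) + (2) + (0) + (0)] = 0/24 = 0
  <chi_8*chi_2, chi_5> = (1/24)[1*(2)*conj(2) + 1*(2)*conj(-2) + 2*(-1)*conj(sqrt(3)) + 2*(-1)*conj(1) + 2*(2)*conj(0) + 2*(-1)*conj(-1) + 2*(-1)*conj(-sqrt(3)) + 6*(0)*conj(0) + 6*(0)*conj(0)]
      = (1/24)[(4) + (-4) + (-2*sqrt(3)) + (-2) + (0) + (2) + (2*sqrt(3)) + (0) + (0)] = 0/24 = 0
  <chi_8*chi_2, chi_6> = (1/24)[1*(2)*conj(2) + 1*(2)*conj(2) + 2*(-1)*conj(1) + 2*(-1)*conj(-1) + 2*(2)*conj(-2) + 2*(-1)*conj(-1) + 2*(-1)*conj(1) + 6*(0)*conj(0) + 6*(0)*conj(0)]
      = (1/24)[(4) + (4) + (-2) + (2) + (-8) + (2) + (-2) + (0) + (0)] = 0/24 = 0
  <chi_8*chi_2, chi_7> = (1/24)[1*(2)*conj(2) + 1*(2)*conj(-2) + 2*(-1)*conj(0) + 2*(-1)*conj(-2) + 2*(2)*conj(0) + 2*(-1)*conj(2) + 2*(-1)*conj(0) + 6*(0)*conj(0) + 6*(0)*conj(0)]
      = (1/24)[(4) + (-4) + (0) + (4) + (0) + (-4) + (0) + (0) + (0)] = 0/24 = 0
  <chi_8*chi_2, chi_8> = (1/24)[1*(2)*conj(2) + 1*(2)*conj(2) + 2*(-1)*conj(-1) + 2*(-1)*conj(-1) + 2*(2)*conj(2) + 2*(-1)*conj(-1) + 2*(-1)*conj(-1) + 6*(0)*conj(0) + 6*(0)*conj(0)]
      = (1/24)[(4) + (4) + (2) + (2) + (8) + (2) + (2) + (0) + (0)] = 24/24 = 1
  <chi_8*chi_2, chi_9> = (1/24)[1*(2)*conj(2) + 1*(2)*conj(-2) + 2*(-1)*conj(-sqrt(3)) + 2*(-1)*conj(1) + 2*(2)*conj(0) + 2*(-1)*conj(-1) + 2*(-1)*conj(sqrt(3)) + 6*(0)*conj(0) + 6*(0)*conj(0)]
      = (1/24)[(4) + (-4) + (2*sqrt(3)) + (-2) + (0) + (2) + (-2*sqrt(3)) + (0) + (0)] = 0/24 = 0
Hence the multiplicities are chi_8: 1. Dimension check: dim(chi_8)*dim(chi_2) = 2*1 = 2 and sum (mult * dim) = 1*2 = 2.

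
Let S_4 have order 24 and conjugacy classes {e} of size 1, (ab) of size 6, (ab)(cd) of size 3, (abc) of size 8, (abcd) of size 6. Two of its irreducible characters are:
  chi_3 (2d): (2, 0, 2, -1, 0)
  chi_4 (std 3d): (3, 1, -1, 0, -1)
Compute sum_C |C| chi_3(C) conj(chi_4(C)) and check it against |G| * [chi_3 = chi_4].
Sum = 0; so <chi_3, chi_4> = 0 (distinct irreducibles are orthogonal).

Derivation: Compute term by term over conjugacy classes (|C| * chi_3(C) * conj(chi_4(C))):
  1*(2)*conj(3) + 6*(0)*conj(1) + 3*(2)*conj(-1) + 8*(-1)*conj(0) + 6*(0)*conj(-1)
  = (6) + (0) + (-6) + (0) + (0)
  = 0.
Dividing by |G| = 24 gives 0/24 = 0, matching the row-orthogonality relation <chi_3, chi_4> = [chi_3 = chi_4].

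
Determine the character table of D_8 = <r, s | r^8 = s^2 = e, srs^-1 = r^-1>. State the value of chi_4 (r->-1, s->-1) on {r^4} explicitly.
Conjugacy classes: {e} of size 1, {r^4} of size 1, {r^1, r^7} of size 2, {r^2, r^6} of size 2, {r^3, r^5} of size 2, {s, sr^2, ...} of size 4, {sr, sr^3, ...} of size 4.
Character table:
  irrep \ class              {e} (size 1)  {r^4} (size 1)  {r^1, r^7} (size 2)  {r^2, r^6} (size 2)  {r^3, r^5} (size 2)  {s, sr^2, ...} (size 4)  {sr, sr^3, ...} (size 4)
  chi_1 (triv)               1             1               1                    1                    1                    1                        1                       
  chi_2 (sign: r->1, s->-1)  1             1               1                    1                    1                    -1                       -1                      
  chi_3 (r->-1, s->1)        1             1               -1                   1                    -1                   1                        -1                      
  chi_4 (r->-1, s->-1)       1             1               -1                   1                    -1                   -1                       1                       
  chi_5 (2d, j=1)            2             -2              sqrt(2)              0                    -sqrt(2)             0                        0                       
  chi_6 (2d, j=2)            2             2               0                    -2                   0                    0                        0                       
  chi_7 (2d, j=3)            2             -2              -sqrt(2)             0                    sqrt(2)              0                        0                       

Spot check: chi_4 (r->-1, s->-1) on {r^4} = 1.

D_8 has order 2*8 = 16 with 7 conjugacy classes, hence 7 irreducibles. Sum of squared dims 1 + 1 + 1 + 1 + 4 + 4 + 4 = 16 = |G|. Linear characters come from the abelianisation; the 2-dimensional irreps have character r^k -> 2*cos(2*pi*j*k/8), reflections -> 0.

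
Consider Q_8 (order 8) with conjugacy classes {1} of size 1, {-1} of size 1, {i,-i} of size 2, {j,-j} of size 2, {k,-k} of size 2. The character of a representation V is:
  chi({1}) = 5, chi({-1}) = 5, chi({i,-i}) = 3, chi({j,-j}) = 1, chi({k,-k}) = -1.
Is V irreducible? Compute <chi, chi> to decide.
Not irreducible (reducible): <chi, chi> = 9 > 1.

Solution. <chi, chi> = (1/|G|) sum_C |C| * |chi(C)|^2 = (1/8)[1*|5|^2 + 1*|5|^2 + 2*|3|^2 + 2*|1|^2 + 2*|-1|^2]
  = (1/8)[(25) + (25) + (18) + (2) + (2)] = 72/8 = 9.
A character is irreducible iff <chi, chi> = 1, so this representation is reducible.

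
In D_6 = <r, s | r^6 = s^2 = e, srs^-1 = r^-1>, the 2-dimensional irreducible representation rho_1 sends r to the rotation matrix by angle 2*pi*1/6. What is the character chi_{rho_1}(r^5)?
chi_{rho_1}(r^5) = 2*cos(2*pi*1*5/6) = 1

Proof sketch: rho_1(r^5) is rotation by angle 2*pi*1*5/6, whose trace is 2*cos(2*pi*1*5/6) = 1.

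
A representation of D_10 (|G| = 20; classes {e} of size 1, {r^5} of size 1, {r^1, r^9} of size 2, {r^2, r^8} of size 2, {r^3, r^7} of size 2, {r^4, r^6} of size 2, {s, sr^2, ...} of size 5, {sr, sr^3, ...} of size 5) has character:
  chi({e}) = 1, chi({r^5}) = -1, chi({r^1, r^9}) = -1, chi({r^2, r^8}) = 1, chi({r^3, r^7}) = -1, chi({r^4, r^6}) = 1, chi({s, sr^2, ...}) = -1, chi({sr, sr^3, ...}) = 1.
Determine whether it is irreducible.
Irreducible: <chi, chi> = 1.

Reasoning: <chi, chi> = (1/|G|) sum_C |C| * |chi(C)|^2 = (1/20)[1*|1|^2 + 1*|-1|^2 + 2*|-1|^2 + 2*|1|^2 + 2*|-1|^2 + 2*|1|^2 + 5*|-1|^2 + 5*|1|^2]
  = (1/20)[(1) + (1) + (2) + (2) + (2) + (2) + (5) + (5)] = 20/20 = 1.
A character is irreducible iff <chi, chi> = 1, so this representation is irreducible.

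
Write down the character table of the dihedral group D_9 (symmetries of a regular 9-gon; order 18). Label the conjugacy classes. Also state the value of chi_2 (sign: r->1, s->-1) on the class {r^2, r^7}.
Conjugacy classes: {e} of size 1, {r^1, r^8} of size 2, {r^2, r^7} of size 2, {r^3, r^6} of size 2, {r^4, r^5} of size 2, {s, sr, ..., sr^8} of size 9.
Character table:
  irrep \ class              {e} (size 1)  {r^1, r^8} (size 2)  {r^2, r^7} (size 2)  {r^3, r^6} (size 2)  {r^4, r^5} (size 2)  {s, sr, ..., sr^8} (size 9)
  chi_1 (triv)               1             1                    1                    1                    1                    1                          
  chi_2 (sign: r->1, s->-1)  1             1                    1                    1                    1                    -1                         
  chi_3 (2d, j=1)            2             2*cos(2*pi/9)        2*cos(4*pi/9)        -1                   -2*cos(pi/9)         0                          
  chi_4 (2d, j=2)            2             2*cos(4*pi/9)        -2*cos(pi/9)         -1                   2*cos(2*pi/9)        0                          
  chi_5 (2d, j=3)            2             -1                   -1                   2                    -1                   0                          
  chi_6 (2d, j=4)            2             -2*cos(pi/9)         2*cos(2*pi/9)        -1                   2*cos(4*pi/9)        0                          

Spot check: chi_2 (sign: r->1, s->-1) on {r^2, r^7} = 1.

Details: D_9 has order 2*9 = 18 with 6 conjugacy classes, hence 6 irreducibles. Sum of squared dims 1 + 1 + 4 + 4 + 4 + 4 = 18 = |G|. Linear characters come from the abelianisation; the 2-dimensional irreps have character r^k -> 2*cos(2*pi*j*k/9), reflections -> 0.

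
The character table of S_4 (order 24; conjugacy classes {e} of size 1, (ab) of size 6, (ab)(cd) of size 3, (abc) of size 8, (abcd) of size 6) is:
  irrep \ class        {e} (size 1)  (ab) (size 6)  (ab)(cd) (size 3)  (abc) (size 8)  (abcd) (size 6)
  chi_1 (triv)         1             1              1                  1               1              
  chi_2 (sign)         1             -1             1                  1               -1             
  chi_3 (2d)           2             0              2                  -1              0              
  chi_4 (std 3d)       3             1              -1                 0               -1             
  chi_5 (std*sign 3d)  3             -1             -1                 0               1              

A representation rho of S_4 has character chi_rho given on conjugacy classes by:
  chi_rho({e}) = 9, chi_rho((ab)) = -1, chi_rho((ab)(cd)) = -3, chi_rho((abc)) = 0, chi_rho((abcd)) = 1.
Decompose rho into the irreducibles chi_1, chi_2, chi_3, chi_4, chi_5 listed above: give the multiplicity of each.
Multiplicities: chi_1: 0, chi_2: 0, chi_3: 0, chi_4: 1, chi_5: 2.

Argument: Use <chi_rho, chi> = (1/|G|) sum_C |C| * chi_rho(C) * conj(chi(C)) with |G| = 24 for each irreducible chi in the table:
  <chi_rho, chi_1> = (1/24)[1*(9)*conj(1) + 6*(-1)*conj(1) + 3*(-3)*conj(1) + 8*(0)*conj(1) + 6*(1)*conj(1)]
      = (1/24)[(9) + (-6) + (-9) + (0) + (6)] = 0/24 = 0
  <chi_rho, chi_2> = (1/24)[1*(9)*conj(1) + 6*(-1)*conj(-1) + 3*(-3)*conj(1) + 8*(0)*conj(1) + 6*(1)*conj(-1)]
      = (1/24)[(9) + (6) + (-9) + (0) + (-6)] = 0/24 = 0
  <chi_rho, chi_3> = (1/24)[1*(9)*conj(2) + 6*(-1)*conj(0) + 3*(-3)*conj(2) + 8*(0)*conj(-1) + 6*(1)*conj(0)]
      = (1/24)[(18) + (0) + (-18) + (0) + (0)] = 0/24 = 0
  <chi_rho, chi_4> = (1/24)[1*(9)*conj(3) + 6*(-1)*conj(1) + 3*(-3)*conj(-1) + 8*(0)*conj(0) + 6*(1)*conj(-1)]
      = (1/24)[(27) + (-6) + (9) + (0) + (-6)] = 24/24 = 1
  <chi_rho, chi_5> = (1/24)[1*(9)*conj(3) + 6*(-1)*conj(-1) + 3*(-3)*conj(-1) + 8*(0)*conj(0) + 6*(1)*conj(1)]
      = (1/24)[(27) + (6) + (9) + (0) + (6)] = 48/24 = 2
Dimension check: dim(rho) = sum (mult * dim) = 0*1 + 0*1 + 0*2 + 1*3 + 2*3 = 9 = chi_rho(e) = 9.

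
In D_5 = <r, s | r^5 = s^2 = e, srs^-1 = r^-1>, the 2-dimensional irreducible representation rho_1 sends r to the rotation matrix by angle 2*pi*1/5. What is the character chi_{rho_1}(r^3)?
chi_{rho_1}(r^3) = 2*cos(2*pi*1*3/5) = -sqrt(5)/2 - 1/2

Working: rho_1(r^3) is rotation by angle 2*pi*1*3/5, whose trace is 2*cos(2*pi*1*3/5) = -sqrt(5)/2 - 1/2.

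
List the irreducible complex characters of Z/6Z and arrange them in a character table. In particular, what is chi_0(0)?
Character table of Z/6Z (irreps indexed chi_0,...,chi_5 with chi_k(m) = zeta_6^(k*m), zeta_6 = exp(2*pi*i/6)):
  irrep \ class  {0} (size 1)  {1} (size 1)    {2} (size 1)    {3} (size 1)  {4} (size 1)    {5} (size 1)  
  chi_0          1             1               1               1             1               1             
  chi_1          1             exp(I*pi/3)     exp(2*I*pi/3)   -1            exp(-2*I*pi/3)  exp(-I*pi/3)  
  chi_2          1             exp(2*I*pi/3)   exp(-2*I*pi/3)  1             exp(2*I*pi/3)   exp(-2*I*pi/3)
  chi_3          1             -1              1               -1            1               -1            
  chi_4          1             exp(-2*I*pi/3)  exp(2*I*pi/3)   1             exp(-2*I*pi/3)  exp(2*I*pi/3) 
  chi_5          1             exp(-I*pi/3)    exp(-2*I*pi/3)  -1            exp(2*I*pi/3)   exp(I*pi/3)   

Spot check: chi_0(0) = zeta_6^(0*0) = zeta_6^0 = 1.

Why: Z/6Z is abelian, so all 6 irreducible complex representations are 1-dimensional. They are given by chi_k(m) = zeta_6^(k*m) for k = 0,...,5. Row orthogonality: sum_m chi_k(m) conj(chi_l(m)) = 6 * [k = l].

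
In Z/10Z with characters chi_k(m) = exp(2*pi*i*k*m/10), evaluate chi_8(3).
chi_8(3) = zeta_10^24 = exp(4*I*pi/5)

Solution. chi_8(3) = zeta_10^(8*3) = zeta_10^24. Since zeta_10^10 = 1, this equals zeta_10^4 = exp(2*pi*i*4/10) = exp(4*I*pi/5).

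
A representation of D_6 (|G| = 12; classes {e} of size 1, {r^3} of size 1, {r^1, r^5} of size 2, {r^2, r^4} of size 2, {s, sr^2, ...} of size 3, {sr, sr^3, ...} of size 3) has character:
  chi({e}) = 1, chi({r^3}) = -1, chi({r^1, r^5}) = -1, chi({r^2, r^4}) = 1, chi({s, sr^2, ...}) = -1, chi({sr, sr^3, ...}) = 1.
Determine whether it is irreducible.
Irreducible: <chi, chi> = 1.

Solution. <chi, chi> = (1/|G|) sum_C |C| * |chi(C)|^2 = (1/12)[1*|1|^2 + 1*|-1|^2 + 2*|-1|^2 + 2*|1|^2 + 3*|-1|^2 + 3*|1|^2]
  = (1/12)[(1) + (1) + (2) + (2) + (3) + (3)] = 12/12 = 1.
A character is irreducible iff <chi, chi> = 1, so this representation is irreducible.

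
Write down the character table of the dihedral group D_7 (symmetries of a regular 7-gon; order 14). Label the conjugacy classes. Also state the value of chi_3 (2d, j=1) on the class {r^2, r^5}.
Conjugacy classes: {e} of size 1, {r^1, r^6} of size 2, {r^2, r^5} of size 2, {r^3, r^4} of size 2, {s, sr, ..., sr^6} of size 7.
Character table:
  irrep \ class              {e} (size 1)  {r^1, r^6} (size 2)  {r^2, r^5} (size 2)  {r^3, r^4} (size 2)  {s, sr, ..., sr^6} (size 7)
  chi_1 (triv)               1             1                    1                    1                    1                          
  chi_2 (sign: r->1, s->-1)  1             1                    1                    1                    -1                         
  chi_3 (2d, j=1)            2             2*cos(2*pi/7)        -2*cos(3*pi/7)       -2*cos(pi/7)         0                          
  chi_4 (2d, j=2)            2             -2*cos(3*pi/7)       -2*cos(pi/7)         2*cos(2*pi/7)        0                          
  chi_5 (2d, j=3)            2             -2*cos(pi/7)         2*cos(2*pi/7)        -2*cos(3*pi/7)       0                          

Spot check: chi_3 (2d, j=1) on {r^2, r^5} = -2*cos(3*pi/7).

D_7 has order 2*7 = 14 with 5 conjugacy classes, hence 5 irreducibles. Sum of squared dims 1 + 1 + 4 + 4 + 4 = 14 = |G|. Linear characters come from the abelianisation; the 2-dimensional irreps have character r^k -> 2*cos(2*pi*j*k/7), reflections -> 0.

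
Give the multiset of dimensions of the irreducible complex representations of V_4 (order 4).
Dimensions: 1, 1, 1, 1

Solution. There are 4 irreducibles (= number of conjugacy classes). Their dimensions d_i satisfy sum d_i^2 = |G| = 4: 1 + 1 + 1 + 1 = 4.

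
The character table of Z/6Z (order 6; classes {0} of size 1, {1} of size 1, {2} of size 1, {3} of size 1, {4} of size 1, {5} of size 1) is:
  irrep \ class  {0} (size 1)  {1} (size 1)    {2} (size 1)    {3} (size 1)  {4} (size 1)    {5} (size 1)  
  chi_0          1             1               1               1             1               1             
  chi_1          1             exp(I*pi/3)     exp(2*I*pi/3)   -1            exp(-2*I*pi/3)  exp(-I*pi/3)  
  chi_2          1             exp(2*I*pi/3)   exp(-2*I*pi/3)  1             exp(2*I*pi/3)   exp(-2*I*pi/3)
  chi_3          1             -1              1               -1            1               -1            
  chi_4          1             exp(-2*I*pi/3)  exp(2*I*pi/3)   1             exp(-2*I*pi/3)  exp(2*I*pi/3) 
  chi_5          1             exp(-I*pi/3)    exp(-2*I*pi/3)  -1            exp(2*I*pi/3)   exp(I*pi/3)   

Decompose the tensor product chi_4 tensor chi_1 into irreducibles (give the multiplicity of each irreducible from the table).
chi_4 tensor chi_1 = chi_5 (all other irreducibles have multiplicity 0).

Why: The character of a tensor product is the pointwise product (chi_4 * chi_1)(C) = chi_4(C) * chi_1(C):
  {0}: (1)*(1), {1}: (exp(-2*I*pi/3))*(exp(I*pi/3)), {2}: (exp(2*I*pi/3))*(exp(2*I*pi/3)), {3}: (1)*(-1), {4}: (exp(-2*I*pi/3))*(exp(-2*I*pi/3)), {5}: (exp(2*I*pi/3))*(exp(-I*pi/3))
so (chi_4 * chi_1) takes values
  {0} -> 1, {1} -> exp(-I*pi/3), {2} -> exp(-2*I*pi/3), {3} -> -1, {4} -> exp(2*I*pi/3), {5} -> exp(I*pi/3).
Now take the inner product of this character with each irreducible chi from the table, <chi_4*chi_1, chi> = (1/6) sum_C |C| (chi_4*chi_1)(C) conj(chi(C)):
  <chi_4*chi_1, chi_0> = (1/6)[1*(1)*conj(1) + 1*(exp(-I*pi/3))*conj(1) + 1*(exp(-2*I*pi/3))*conj(1) + 1*(-1)*conj(1) + 1*(exp(2*I*pi/3))*conj(1) + 1*(exp(I*pi/3))*conj(1)]
      = (1/6)[(1) + (exp(-I*pi/3)) + (exp(-2*I*pi/3)) + (-1) + (exp(2*I*pi/3)) + (exp(I*pi/3))] = 0/6 = 0
  <chi_4*chi_1, chi_1> = (1/6)[1*(1)*conj(1) + 1*(exp(-I*pi/3))*conj(exp(I*pi/3)) + 1*(exp(-2*I*pi/3))*conj(exp(2*I*pi/3)) + 1*(-1)*conj(-1) + 1*(exp(2*I*pi/3))*conj(exp(-2*I*pi/3)) + 1*(exp(I*pi/3))*conj(exp(-I*pi/3))]
      = (1/6)[(1) + (exp(-2*I*pi/3)) + (exp(2*I*pi/3)) + (1) + (exp(-2*I*pi/3)) + (exp(2*I*pi/3))] = 0/6 = 0
  <chi_4*chi_1, chi_2> = (1/6)[1*(1)*conj(1) + 1*(exp(-I*pi/3))*conj(exp(2*I*pi/3)) + 1*(exp(-2*I*pi/3))*conj(exp(-2*I*pi/3)) + 1*(-1)*conj(1) + 1*(exp(2*I*pi/3))*conj(exp(2*I*pi/3)) + 1*(exp(I*pi/3))*conj(exp(-2*I*pi/3))]
      = (1/6)[(1) + (-1) + (1) + (-1) + (1) + (-1)] = 0/6 = 0
  <chi_4*chi_1, chi_3> = (1/6)[1*(1)*conj(1) + 1*(exp(-I*pi/3))*conj(-1) + 1*(exp(-2*I*pi/3))*conj(1) + 1*(-1)*conj(-1) + 1*(exp(2*I*pi/3))*conj(1) + 1*(exp(I*pi/3))*conj(-1)]
      = (1/6)[(1) + (-exp(-I*pi/3)) + (exp(-2*I*pi/3)) + (1) + (exp(2*I*pi/3)) + (-exp(I*pi/3))] = 0/6 = 0
  <chi_4*chi_1, chi_4> = (1/6)[1*(1)*conj(1) + 1*(exp(-I*pi/3))*conj(exp(-2*I*pi/3)) + 1*(exp(-2*I*pi/3))*conj(exp(2*I*pi/3)) + 1*(-1)*conj(1) + 1*(exp(2*I*pi/3))*conj(exp(-2*I*pi/3)) + 1*(exp(I*pi/3))*conj(exp(2*I*pi/3))]
      = (1/6)[(1) + (exp(I*pi/3)) + (exp(2*I*pi/3)) + (-1) + (exp(-2*I*pi/3)) + (exp(-I*pi/3))] = 0/6 = 0
  <chi_4*chi_1, chi_5> = (1/6)[1*(1)*conj(1) + 1*(exp(-I*pi/3))*conj(exp(-I*pi/3)) + 1*(exp(-2*I*pi/3))*conj(exp(-2*I*pi/3)) + 1*(-1)*conj(-1) + 1*(exp(2*I*pi/3))*conj(exp(2*I*pi/3)) + 1*(exp(I*pi/3))*conj(exp(I*pi/3))]
      = (1/6)[(1) + (1) + (1) + (1) + (1) + (1)] = 6/6 = 1
(Exp terms are combined using exp(i*s)*conj(exp(i*t)) = exp(i*(s-t)), and sums of them are collapsed using the identity that for every m > 1 the m distinct m-th roots of unity sum to 0, e.g. 1 + exp(2*I*pi/3) + exp(-2*I*pi/3) = 0.)
Hence the multiplicities are chi_5: 1. Dimension check: dim(chi_4)*dim(chi_1) = 1*1 = 1 and sum (mult * dim) = 1*1 = 1.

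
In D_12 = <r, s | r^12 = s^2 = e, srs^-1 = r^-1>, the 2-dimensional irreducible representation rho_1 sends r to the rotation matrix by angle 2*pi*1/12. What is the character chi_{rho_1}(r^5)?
chi_{rho_1}(r^5) = 2*cos(2*pi*1*5/12) = -sqrt(3)

Argument: rho_1(r^5) is rotation by angle 2*pi*1*5/12, whose trace is 2*cos(2*pi*1*5/12) = -sqrt(3).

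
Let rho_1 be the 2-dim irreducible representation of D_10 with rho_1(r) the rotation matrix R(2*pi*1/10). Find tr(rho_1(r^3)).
chi_{rho_1}(r^3) = 2*cos(2*pi*1*3/10) = 1/2 - sqrt(5)/2

Explanation: rho_1(r^3) is rotation by angle 2*pi*1*3/10, whose trace is 2*cos(2*pi*1*3/10) = 1/2 - sqrt(5)/2.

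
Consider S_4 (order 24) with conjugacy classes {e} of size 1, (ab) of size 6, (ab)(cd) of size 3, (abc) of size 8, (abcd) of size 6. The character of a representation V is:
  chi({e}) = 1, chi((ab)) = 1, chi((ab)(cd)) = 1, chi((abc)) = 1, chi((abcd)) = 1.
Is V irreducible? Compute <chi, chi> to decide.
Irreducible: <chi, chi> = 1.

Derivation: <chi, chi> = (1/|G|) sum_C |C| * |chi(C)|^2 = (1/24)[1*|1|^2 + 6*|1|^2 + 3*|1|^2 + 8*|1|^2 + 6*|1|^2]
  = (1/24)[(1) + (6) + (3) + (8) + (6)] = 24/24 = 1.
A character is irreducible iff <chi, chi> = 1, so this representation is irreducible.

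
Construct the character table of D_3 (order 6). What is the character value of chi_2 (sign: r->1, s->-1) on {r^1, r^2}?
Conjugacy classes: {e} of size 1, {r^1, r^2} of size 2, {s, sr, ..., sr^2} of size 3.
Character table:
  irrep \ class              {e} (size 1)  {r^1, r^2} (size 2)  {s, sr, ..., sr^2} (size 3)
  chi_1 (triv)               1             1                    1                          
  chi_2 (sign: r->1, s->-1)  1             1                    -1                         
  chi_3 (2d, j=1)            2             -1                   0                          

Spot check: chi_2 (sign: r->1, s->-1) on {r^1, r^2} = 1.

D_3 has order 2*3 = 6 with 3 conjugacy classes, hence 3 irreducibles. Sum of squared dims 1 + 1 + 4 = 6 = |G|. Linear characters come from the abelianisation; the 2-dimensional irreps have character r^k -> 2*cos(2*pi*j*k/3), reflections -> 0.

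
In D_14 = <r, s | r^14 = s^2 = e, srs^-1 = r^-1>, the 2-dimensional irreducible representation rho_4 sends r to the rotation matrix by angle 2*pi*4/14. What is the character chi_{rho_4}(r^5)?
chi_{rho_4}(r^5) = 2*cos(2*pi*4*5/14) = -2*cos(pi/7)

Why: rho_4(r^5) is rotation by angle 2*pi*4*5/14, whose trace is 2*cos(2*pi*4*5/14) = -2*cos(pi/7).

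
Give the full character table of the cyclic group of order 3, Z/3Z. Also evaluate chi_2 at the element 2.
Character table of Z/3Z (irreps indexed chi_0,...,chi_2 with chi_k(m) = zeta_3^(k*m), zeta_3 = exp(2*pi*i/3)):
  irrep \ class  {0} (size 1)  {1} (size 1)    {2} (size 1)  
  chi_0          1             1               1             
  chi_1          1             exp(2*I*pi/3)   exp(-2*I*pi/3)
  chi_2          1             exp(-2*I*pi/3)  exp(2*I*pi/3) 

Spot check: chi_2(2) = zeta_3^(2*2) = zeta_3^4 = exp(2*I*pi/3).

Explanation: Z/3Z is abelian, so all 3 irreducible complex representations are 1-dimensional. They are given by chi_k(m) = zeta_3^(k*m) for k = 0,...,2. Row orthogonality: sum_m chi_k(m) conj(chi_l(m)) = 3 * [k = l].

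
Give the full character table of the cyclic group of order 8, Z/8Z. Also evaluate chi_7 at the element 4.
Character table of Z/8Z (irreps indexed chi_0,...,chi_7 with chi_k(m) = zeta_8^(k*m), zeta_8 = exp(2*pi*i/8)):
  irrep \ class  {0} (size 1)  {1} (size 1)    {2} (size 1)  {3} (size 1)    {4} (size 1)  {5} (size 1)    {6} (size 1)  {7} (size 1)  
  chi_0          1             1               1             1               1             1               1             1             
  chi_1          1             exp(I*pi/4)     I             exp(3*I*pi/4)   -1            exp(-3*I*pi/4)  -I            exp(-I*pi/4)  
  chi_2          1             I               -1            -I              1             I               -1            -I            
  chi_3          1             exp(3*I*pi/4)   -I            exp(I*pi/4)     -1            exp(-I*pi/4)    I             exp(-3*I*pi/4)
  chi_4          1             -1              1             -1              1             -1              1             -1            
  chi_5          1             exp(-3*I*pi/4)  I             exp(-I*pi/4)    -1            exp(I*pi/4)     -I            exp(3*I*pi/4) 
  chi_6          1             -I              -1            I               1             -I              -1            I             
  chi_7          1             exp(-I*pi/4)    -I            exp(-3*I*pi/4)  -1            exp(3*I*pi/4)   I             exp(I*pi/4)   

Spot check: chi_7(4) = zeta_8^(7*4) = zeta_8^28 = -1.

Why: Z/8Z is abelian, so all 8 irreducible complex representations are 1-dimensional. They are given by chi_k(m) = zeta_8^(k*m) for k = 0,...,7. Row orthogonality: sum_m chi_k(m) conj(chi_l(m)) = 8 * [k = l].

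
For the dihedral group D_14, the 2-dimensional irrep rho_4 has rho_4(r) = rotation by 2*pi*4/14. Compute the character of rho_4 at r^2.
chi_{rho_4}(r^2) = 2*cos(2*pi*4*2/14) = -2*cos(pi/7)

Why: rho_4(r^2) is rotation by angle 2*pi*4*2/14, whose trace is 2*cos(2*pi*4*2/14) = -2*cos(pi/7).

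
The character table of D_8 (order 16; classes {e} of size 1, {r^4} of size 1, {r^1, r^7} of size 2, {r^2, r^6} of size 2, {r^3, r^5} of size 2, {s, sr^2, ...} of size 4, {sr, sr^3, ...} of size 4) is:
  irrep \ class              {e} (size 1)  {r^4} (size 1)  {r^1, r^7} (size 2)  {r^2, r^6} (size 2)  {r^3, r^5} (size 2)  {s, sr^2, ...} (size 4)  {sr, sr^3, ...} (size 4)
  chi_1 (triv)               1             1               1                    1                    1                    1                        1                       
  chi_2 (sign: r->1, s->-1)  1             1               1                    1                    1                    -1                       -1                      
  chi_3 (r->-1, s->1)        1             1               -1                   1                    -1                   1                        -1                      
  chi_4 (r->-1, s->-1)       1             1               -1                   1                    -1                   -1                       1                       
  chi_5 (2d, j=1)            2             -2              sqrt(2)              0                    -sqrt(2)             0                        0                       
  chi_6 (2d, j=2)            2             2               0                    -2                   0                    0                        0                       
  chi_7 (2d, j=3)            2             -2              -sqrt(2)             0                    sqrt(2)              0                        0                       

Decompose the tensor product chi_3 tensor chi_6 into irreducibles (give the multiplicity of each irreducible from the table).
chi_3 tensor chi_6 = chi_6 (all other irreducibles have multiplicity 0).

Justification: The character of a tensor product is the pointwise product (chi_3 * chi_6)(C) = chi_3(C) * chi_6(C):
  {e}: (1)*(2), {r^4}: (1)*(2), {r^1, r^7}: (-1)*(0), {r^2, r^6}: (1)*(-2), {r^3, r^5}: (-1)*(0), {s, sr^2, ...}: (1)*(0), {sr, sr^3, ...}: (-1)*(0)
so (chi_3 * chi_6) takes values
  {e} -> 2, {r^4} -> 2, {r^1, r^7} -> 0, {r^2, r^6} -> -2, {r^3, r^5} -> 0, {s, sr^2, ...} -> 0, {sr, sr^3, ...} -> 0.
Now take the inner product of this character with each irreducible chi from the table, <chi_3*chi_6, chi> = (1/16) sum_C |C| (chi_3*chi_6)(C) conj(chi(C)):
  <chi_3*chi_6, chi_1> = (1/16)[1*(2)*conj(1) + 1*(2)*conj(1) + 2*(0)*conj(1) + 2*(-2)*conj(1) + 2*(0)*conj(1) + 4*(0)*conj(1) + 4*(0)*conj(1)]
      = (1/16)[(2) + (2) + (0) + (-4) + (0) + (0) + (0)] = 0/16 = 0
  <chi_3*chi_6, chi_2> = (1/16)[1*(2)*conj(1) + 1*(2)*conj(1) + 2*(0)*conj(1) + 2*(-2)*conj(1) + 2*(0)*conj(1) + 4*(0)*conj(-1) + 4*(0)*conj(-1)]
      = (1/16)[(2) + (2) + (0) + (-4) + (0) + (0) + (0)] = 0/16 = 0
  <chi_3*chi_6, chi_3> = (1/16)[1*(2)*conj(1) + 1*(2)*conj(1) + 2*(0)*conj(-1) + 2*(-2)*conj(1) + 2*(0)*conj(-1) + 4*(0)*conj(1) + 4*(0)*conj(-1)]
      = (1/16)[(2) + (2) + (0) + (-4) + (0) + (0) + (0)] = 0/16 = 0
  <chi_3*chi_6, chi_4> = (1/16)[1*(2)*conj(1) + 1*(2)*conj(1) + 2*(0)*conj(-1) + 2*(-2)*conj(1) + 2*(0)*conj(-1) + 4*(0)*conj(-1) + 4*(0)*conj(1)]
      = (1/16)[(2) + (2) + (0) + (-4) + (0) + (0) + (0)] = 0/16 = 0
  <chi_3*chi_6, chi_5> = (1/16)[1*(2)*conj(2) + 1*(2)*conj(-2) + 2*(0)*conj(sqrt(2)) + 2*(-2)*conj(0) + 2*(0)*conj(-sqrt(2)) + 4*(0)*conj(0) + 4*(0)*conj(0)]
      = (1/16)[(4) + (-4) + (0) + (0) + (0) + (0) + (0)] = 0/16 = 0
  <chi_3*chi_6, chi_6> = (1/16)[1*(2)*conj(2) + 1*(2)*conj(2) + 2*(0)*conj(0) + 2*(-2)*conj(-2) + 2*(0)*conj(0) + 4*(0)*conj(0) + 4*(0)*conj(0)]
      = (1/16)[(4) + (4) + (0) + (8) + (0) + (0) + (0)] = 16/16 = 1
  <chi_3*chi_6, chi_7> = (1/16)[1*(2)*conj(2) + 1*(2)*conj(-2) + 2*(0)*conj(-sqrt(2)) + 2*(-2)*conj(0) + 2*(0)*conj(sqrt(2)) + 4*(0)*conj(0) + 4*(0)*conj(0)]
      = (1/16)[(4) + (-4) + (0) + (0) + (0) + (0) + (0)] = 0/16 = 0
Hence the multiplicities are chi_6: 1. Dimension check: dim(chi_3)*dim(chi_6) = 1*2 = 2 and sum (mult * dim) = 1*2 = 2.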